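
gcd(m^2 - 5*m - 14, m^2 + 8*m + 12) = m + 2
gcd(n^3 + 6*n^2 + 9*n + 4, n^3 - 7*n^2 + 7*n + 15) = n + 1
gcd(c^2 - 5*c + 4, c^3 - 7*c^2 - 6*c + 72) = c - 4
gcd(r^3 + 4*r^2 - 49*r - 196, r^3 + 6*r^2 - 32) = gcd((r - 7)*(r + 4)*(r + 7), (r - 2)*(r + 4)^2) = r + 4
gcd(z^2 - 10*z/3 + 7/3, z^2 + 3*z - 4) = z - 1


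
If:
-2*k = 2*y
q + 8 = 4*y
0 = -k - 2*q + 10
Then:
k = -26/7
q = 48/7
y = 26/7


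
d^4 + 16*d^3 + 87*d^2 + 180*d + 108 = (d + 1)*(d + 3)*(d + 6)^2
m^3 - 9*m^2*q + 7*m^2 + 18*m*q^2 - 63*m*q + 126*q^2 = (m + 7)*(m - 6*q)*(m - 3*q)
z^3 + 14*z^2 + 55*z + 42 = (z + 1)*(z + 6)*(z + 7)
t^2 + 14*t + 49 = (t + 7)^2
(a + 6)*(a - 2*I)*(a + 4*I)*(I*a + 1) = I*a^4 - a^3 + 6*I*a^3 - 6*a^2 + 10*I*a^2 + 8*a + 60*I*a + 48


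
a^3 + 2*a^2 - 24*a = a*(a - 4)*(a + 6)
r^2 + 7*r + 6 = (r + 1)*(r + 6)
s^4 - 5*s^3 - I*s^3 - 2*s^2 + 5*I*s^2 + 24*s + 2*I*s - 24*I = (s - 4)*(s - 3)*(s + 2)*(s - I)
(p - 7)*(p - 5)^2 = p^3 - 17*p^2 + 95*p - 175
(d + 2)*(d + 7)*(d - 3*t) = d^3 - 3*d^2*t + 9*d^2 - 27*d*t + 14*d - 42*t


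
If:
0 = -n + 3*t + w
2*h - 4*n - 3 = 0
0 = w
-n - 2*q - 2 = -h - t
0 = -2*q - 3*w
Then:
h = 9/4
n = 3/8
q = 0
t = 1/8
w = 0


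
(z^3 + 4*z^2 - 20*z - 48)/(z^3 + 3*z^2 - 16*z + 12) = (z^2 - 2*z - 8)/(z^2 - 3*z + 2)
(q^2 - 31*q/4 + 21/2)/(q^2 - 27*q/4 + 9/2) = (4*q - 7)/(4*q - 3)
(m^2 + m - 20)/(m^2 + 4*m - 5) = (m - 4)/(m - 1)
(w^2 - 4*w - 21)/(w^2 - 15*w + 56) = (w + 3)/(w - 8)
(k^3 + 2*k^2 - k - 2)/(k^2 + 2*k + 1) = (k^2 + k - 2)/(k + 1)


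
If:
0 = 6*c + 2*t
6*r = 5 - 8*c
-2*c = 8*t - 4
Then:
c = -2/11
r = 71/66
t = 6/11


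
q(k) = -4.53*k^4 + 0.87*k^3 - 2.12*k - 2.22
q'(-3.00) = 510.61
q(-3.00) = -386.28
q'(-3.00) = 510.61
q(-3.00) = -386.28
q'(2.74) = -355.27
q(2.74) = -245.46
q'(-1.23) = 35.55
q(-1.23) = -11.60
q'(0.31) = -2.41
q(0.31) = -2.89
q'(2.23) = -190.08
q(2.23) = -109.33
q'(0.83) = -10.68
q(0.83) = -5.63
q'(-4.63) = 1852.29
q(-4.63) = -2160.47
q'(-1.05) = 21.73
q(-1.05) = -6.51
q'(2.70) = -339.75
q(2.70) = -231.56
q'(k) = -18.12*k^3 + 2.61*k^2 - 2.12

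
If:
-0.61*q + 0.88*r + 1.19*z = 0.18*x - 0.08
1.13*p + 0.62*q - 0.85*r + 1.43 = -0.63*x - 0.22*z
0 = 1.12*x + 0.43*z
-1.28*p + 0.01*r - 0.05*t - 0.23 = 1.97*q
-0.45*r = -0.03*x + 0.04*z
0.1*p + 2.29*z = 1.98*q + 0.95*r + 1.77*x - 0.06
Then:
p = -0.87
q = -0.67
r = 0.05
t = 44.02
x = 0.16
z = -0.42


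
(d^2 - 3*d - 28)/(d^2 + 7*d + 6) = (d^2 - 3*d - 28)/(d^2 + 7*d + 6)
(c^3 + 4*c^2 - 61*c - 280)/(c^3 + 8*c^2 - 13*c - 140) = (c - 8)/(c - 4)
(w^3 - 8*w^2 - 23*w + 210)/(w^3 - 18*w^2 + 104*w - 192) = (w^2 - 2*w - 35)/(w^2 - 12*w + 32)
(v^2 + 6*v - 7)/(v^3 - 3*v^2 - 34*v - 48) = (-v^2 - 6*v + 7)/(-v^3 + 3*v^2 + 34*v + 48)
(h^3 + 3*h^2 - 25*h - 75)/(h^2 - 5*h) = h + 8 + 15/h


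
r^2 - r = r*(r - 1)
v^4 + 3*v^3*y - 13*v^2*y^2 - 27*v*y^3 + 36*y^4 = (v - 3*y)*(v - y)*(v + 3*y)*(v + 4*y)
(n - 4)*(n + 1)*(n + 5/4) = n^3 - 7*n^2/4 - 31*n/4 - 5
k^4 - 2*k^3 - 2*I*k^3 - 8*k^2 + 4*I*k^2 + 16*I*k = k*(k - 4)*(k + 2)*(k - 2*I)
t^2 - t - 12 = (t - 4)*(t + 3)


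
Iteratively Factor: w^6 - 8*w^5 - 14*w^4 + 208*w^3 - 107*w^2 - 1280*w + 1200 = (w + 4)*(w^5 - 12*w^4 + 34*w^3 + 72*w^2 - 395*w + 300) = (w - 1)*(w + 4)*(w^4 - 11*w^3 + 23*w^2 + 95*w - 300) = (w - 5)*(w - 1)*(w + 4)*(w^3 - 6*w^2 - 7*w + 60) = (w - 5)*(w - 4)*(w - 1)*(w + 4)*(w^2 - 2*w - 15) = (w - 5)*(w - 4)*(w - 1)*(w + 3)*(w + 4)*(w - 5)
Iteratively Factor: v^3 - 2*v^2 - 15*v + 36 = (v - 3)*(v^2 + v - 12) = (v - 3)^2*(v + 4)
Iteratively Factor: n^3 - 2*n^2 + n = (n - 1)*(n^2 - n) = n*(n - 1)*(n - 1)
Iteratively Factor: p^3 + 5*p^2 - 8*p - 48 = (p - 3)*(p^2 + 8*p + 16) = (p - 3)*(p + 4)*(p + 4)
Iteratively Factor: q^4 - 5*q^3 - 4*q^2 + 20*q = (q - 5)*(q^3 - 4*q) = (q - 5)*(q - 2)*(q^2 + 2*q) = q*(q - 5)*(q - 2)*(q + 2)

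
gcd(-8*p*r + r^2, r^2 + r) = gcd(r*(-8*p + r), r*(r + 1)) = r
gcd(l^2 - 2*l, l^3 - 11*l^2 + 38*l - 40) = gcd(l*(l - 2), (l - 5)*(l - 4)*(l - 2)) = l - 2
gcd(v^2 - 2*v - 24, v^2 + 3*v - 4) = v + 4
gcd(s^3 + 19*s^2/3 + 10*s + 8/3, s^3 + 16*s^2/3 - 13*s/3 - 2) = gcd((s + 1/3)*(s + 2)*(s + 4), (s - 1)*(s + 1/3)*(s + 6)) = s + 1/3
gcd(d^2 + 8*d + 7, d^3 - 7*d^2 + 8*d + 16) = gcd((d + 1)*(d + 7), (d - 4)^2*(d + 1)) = d + 1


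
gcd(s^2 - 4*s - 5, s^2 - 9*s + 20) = s - 5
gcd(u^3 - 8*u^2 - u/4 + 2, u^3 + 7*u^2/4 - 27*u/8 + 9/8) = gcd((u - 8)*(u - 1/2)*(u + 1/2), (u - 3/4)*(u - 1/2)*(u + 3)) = u - 1/2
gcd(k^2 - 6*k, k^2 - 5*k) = k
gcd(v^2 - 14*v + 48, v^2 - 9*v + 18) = v - 6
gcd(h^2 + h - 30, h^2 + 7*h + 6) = h + 6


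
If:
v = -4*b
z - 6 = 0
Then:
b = -v/4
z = 6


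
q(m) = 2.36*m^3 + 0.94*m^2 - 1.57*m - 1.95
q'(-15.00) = 1563.23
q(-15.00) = -7731.90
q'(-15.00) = 1563.23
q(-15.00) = -7731.90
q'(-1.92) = 20.92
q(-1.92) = -12.17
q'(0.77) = 4.08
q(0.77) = -1.52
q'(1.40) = 14.94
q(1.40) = 4.17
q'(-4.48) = 132.11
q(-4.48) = -188.25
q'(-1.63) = 14.18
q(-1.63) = -7.11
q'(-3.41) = 74.35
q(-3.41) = -79.24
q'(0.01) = -1.55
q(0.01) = -1.97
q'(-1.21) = 6.52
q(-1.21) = -2.85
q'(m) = 7.08*m^2 + 1.88*m - 1.57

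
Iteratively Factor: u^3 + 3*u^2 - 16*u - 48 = (u + 3)*(u^2 - 16) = (u + 3)*(u + 4)*(u - 4)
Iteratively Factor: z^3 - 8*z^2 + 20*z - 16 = (z - 2)*(z^2 - 6*z + 8) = (z - 4)*(z - 2)*(z - 2)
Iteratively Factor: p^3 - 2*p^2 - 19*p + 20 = (p - 5)*(p^2 + 3*p - 4) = (p - 5)*(p + 4)*(p - 1)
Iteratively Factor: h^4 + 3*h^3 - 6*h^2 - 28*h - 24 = (h + 2)*(h^3 + h^2 - 8*h - 12) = (h + 2)^2*(h^2 - h - 6) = (h + 2)^3*(h - 3)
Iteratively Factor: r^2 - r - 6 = (r - 3)*(r + 2)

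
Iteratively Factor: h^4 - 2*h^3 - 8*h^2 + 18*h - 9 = (h - 1)*(h^3 - h^2 - 9*h + 9) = (h - 3)*(h - 1)*(h^2 + 2*h - 3) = (h - 3)*(h - 1)*(h + 3)*(h - 1)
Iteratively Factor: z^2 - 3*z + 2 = (z - 1)*(z - 2)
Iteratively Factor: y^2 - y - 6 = (y + 2)*(y - 3)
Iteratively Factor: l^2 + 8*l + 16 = (l + 4)*(l + 4)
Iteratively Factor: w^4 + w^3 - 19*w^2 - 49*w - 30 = (w + 2)*(w^3 - w^2 - 17*w - 15) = (w + 1)*(w + 2)*(w^2 - 2*w - 15) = (w - 5)*(w + 1)*(w + 2)*(w + 3)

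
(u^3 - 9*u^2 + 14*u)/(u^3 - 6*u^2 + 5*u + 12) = u*(u^2 - 9*u + 14)/(u^3 - 6*u^2 + 5*u + 12)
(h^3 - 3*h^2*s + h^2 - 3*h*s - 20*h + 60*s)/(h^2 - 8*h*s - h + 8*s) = (h^3 - 3*h^2*s + h^2 - 3*h*s - 20*h + 60*s)/(h^2 - 8*h*s - h + 8*s)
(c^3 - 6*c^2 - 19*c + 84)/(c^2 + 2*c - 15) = (c^2 - 3*c - 28)/(c + 5)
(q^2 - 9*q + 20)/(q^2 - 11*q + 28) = (q - 5)/(q - 7)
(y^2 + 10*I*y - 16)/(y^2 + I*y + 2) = (y + 8*I)/(y - I)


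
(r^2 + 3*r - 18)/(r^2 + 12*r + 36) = (r - 3)/(r + 6)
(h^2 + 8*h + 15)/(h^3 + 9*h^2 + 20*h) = (h + 3)/(h*(h + 4))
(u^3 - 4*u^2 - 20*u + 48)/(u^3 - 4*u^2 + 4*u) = (u^2 - 2*u - 24)/(u*(u - 2))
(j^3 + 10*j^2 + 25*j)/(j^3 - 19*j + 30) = j*(j + 5)/(j^2 - 5*j + 6)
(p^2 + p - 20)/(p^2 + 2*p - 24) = (p + 5)/(p + 6)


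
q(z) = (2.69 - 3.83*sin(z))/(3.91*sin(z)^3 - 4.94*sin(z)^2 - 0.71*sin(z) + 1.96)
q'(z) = (2.69 - 3.83*sin(z))*(-11.73*sin(z)^2*cos(z) + 9.88*sin(z)*cos(z) + 0.71*cos(z))/(3.91*sin(z)^3 - 4.94*sin(z)^2 - 0.71*sin(z) + 1.96)^2 - 3.83*cos(z)/(3.91*sin(z)^3 - 4.94*sin(z)^2 - 0.71*sin(z) + 1.96)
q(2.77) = 1.05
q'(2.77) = 0.71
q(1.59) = -5.18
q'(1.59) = -0.18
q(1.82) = -5.34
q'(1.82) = -0.10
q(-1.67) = -1.07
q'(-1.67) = 0.30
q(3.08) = 1.29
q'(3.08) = 1.15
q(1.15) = -4.75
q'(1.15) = -8.71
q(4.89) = -1.10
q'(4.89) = -0.56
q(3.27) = 1.62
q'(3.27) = 2.55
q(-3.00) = 1.66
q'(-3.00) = 2.71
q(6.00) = 2.23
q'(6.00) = -5.94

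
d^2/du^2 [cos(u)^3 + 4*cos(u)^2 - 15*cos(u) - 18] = 57*cos(u)/4 - 8*cos(2*u) - 9*cos(3*u)/4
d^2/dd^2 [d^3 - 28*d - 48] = 6*d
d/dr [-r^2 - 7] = -2*r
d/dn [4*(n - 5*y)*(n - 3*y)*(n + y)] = 12*n^2 - 56*n*y + 28*y^2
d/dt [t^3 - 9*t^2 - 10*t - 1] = 3*t^2 - 18*t - 10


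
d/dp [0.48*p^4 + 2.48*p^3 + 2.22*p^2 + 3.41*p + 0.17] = 1.92*p^3 + 7.44*p^2 + 4.44*p + 3.41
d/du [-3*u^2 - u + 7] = -6*u - 1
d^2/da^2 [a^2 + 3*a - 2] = 2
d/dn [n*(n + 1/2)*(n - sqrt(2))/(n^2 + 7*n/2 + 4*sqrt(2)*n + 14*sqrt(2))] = (4*n^4 + 28*n^3 + 32*sqrt(2)*n^3 - 25*n^2 + 164*sqrt(2)*n^2 - 224*n + 56*sqrt(2)*n - 56)/(4*n^4 + 28*n^3 + 32*sqrt(2)*n^3 + 177*n^2 + 224*sqrt(2)*n^2 + 392*sqrt(2)*n + 896*n + 1568)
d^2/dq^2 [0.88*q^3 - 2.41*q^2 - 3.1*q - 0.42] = 5.28*q - 4.82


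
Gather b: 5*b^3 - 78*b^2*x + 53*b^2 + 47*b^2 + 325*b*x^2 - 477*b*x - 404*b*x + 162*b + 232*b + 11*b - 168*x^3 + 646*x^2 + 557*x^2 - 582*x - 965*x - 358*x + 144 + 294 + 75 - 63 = 5*b^3 + b^2*(100 - 78*x) + b*(325*x^2 - 881*x + 405) - 168*x^3 + 1203*x^2 - 1905*x + 450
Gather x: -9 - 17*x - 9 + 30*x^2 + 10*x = 30*x^2 - 7*x - 18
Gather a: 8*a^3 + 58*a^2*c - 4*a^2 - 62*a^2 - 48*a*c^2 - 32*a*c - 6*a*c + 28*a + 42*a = 8*a^3 + a^2*(58*c - 66) + a*(-48*c^2 - 38*c + 70)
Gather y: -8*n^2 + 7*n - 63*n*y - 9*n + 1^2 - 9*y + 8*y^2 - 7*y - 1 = -8*n^2 - 2*n + 8*y^2 + y*(-63*n - 16)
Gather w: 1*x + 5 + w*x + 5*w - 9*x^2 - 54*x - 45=w*(x + 5) - 9*x^2 - 53*x - 40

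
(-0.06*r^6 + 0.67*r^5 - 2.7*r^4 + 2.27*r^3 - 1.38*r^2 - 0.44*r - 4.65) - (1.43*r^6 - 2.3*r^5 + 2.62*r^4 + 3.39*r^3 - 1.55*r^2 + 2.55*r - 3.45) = -1.49*r^6 + 2.97*r^5 - 5.32*r^4 - 1.12*r^3 + 0.17*r^2 - 2.99*r - 1.2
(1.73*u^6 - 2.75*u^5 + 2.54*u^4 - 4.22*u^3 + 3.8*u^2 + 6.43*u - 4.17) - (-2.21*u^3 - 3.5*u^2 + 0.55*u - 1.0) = 1.73*u^6 - 2.75*u^5 + 2.54*u^4 - 2.01*u^3 + 7.3*u^2 + 5.88*u - 3.17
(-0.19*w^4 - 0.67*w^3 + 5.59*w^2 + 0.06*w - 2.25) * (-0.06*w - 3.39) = 0.0114*w^5 + 0.6843*w^4 + 1.9359*w^3 - 18.9537*w^2 - 0.0684*w + 7.6275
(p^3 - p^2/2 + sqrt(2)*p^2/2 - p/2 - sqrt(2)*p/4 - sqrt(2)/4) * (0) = 0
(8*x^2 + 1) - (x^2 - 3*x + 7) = 7*x^2 + 3*x - 6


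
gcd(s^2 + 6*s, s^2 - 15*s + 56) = 1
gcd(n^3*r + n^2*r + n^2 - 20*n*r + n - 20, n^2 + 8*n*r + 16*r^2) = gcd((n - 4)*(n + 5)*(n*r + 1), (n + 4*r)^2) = 1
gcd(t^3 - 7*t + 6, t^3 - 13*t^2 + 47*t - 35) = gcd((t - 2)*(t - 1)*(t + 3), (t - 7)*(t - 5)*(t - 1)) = t - 1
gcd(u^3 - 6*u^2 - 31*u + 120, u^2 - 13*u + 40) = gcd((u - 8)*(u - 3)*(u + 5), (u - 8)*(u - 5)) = u - 8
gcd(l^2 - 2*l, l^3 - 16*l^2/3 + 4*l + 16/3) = l - 2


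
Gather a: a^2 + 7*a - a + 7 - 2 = a^2 + 6*a + 5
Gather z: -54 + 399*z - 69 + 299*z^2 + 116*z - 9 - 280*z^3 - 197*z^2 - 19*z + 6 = -280*z^3 + 102*z^2 + 496*z - 126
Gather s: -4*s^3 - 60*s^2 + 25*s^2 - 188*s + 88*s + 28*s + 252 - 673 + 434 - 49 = -4*s^3 - 35*s^2 - 72*s - 36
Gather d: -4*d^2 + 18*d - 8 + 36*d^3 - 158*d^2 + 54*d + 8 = 36*d^3 - 162*d^2 + 72*d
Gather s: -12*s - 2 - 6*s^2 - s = -6*s^2 - 13*s - 2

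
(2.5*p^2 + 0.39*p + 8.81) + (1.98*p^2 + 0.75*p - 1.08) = 4.48*p^2 + 1.14*p + 7.73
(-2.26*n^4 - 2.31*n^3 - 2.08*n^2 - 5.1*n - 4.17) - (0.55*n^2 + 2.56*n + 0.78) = -2.26*n^4 - 2.31*n^3 - 2.63*n^2 - 7.66*n - 4.95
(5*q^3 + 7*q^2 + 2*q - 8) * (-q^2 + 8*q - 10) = -5*q^5 + 33*q^4 + 4*q^3 - 46*q^2 - 84*q + 80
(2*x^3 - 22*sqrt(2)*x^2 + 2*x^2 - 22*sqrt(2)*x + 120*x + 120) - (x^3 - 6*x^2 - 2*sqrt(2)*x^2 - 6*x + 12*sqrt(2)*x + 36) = x^3 - 20*sqrt(2)*x^2 + 8*x^2 - 34*sqrt(2)*x + 126*x + 84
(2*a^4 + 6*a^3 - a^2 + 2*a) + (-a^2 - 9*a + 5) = 2*a^4 + 6*a^3 - 2*a^2 - 7*a + 5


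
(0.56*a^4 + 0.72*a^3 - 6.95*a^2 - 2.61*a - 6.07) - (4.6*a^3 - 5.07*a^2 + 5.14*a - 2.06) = 0.56*a^4 - 3.88*a^3 - 1.88*a^2 - 7.75*a - 4.01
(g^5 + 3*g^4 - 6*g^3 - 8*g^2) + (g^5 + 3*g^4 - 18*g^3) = 2*g^5 + 6*g^4 - 24*g^3 - 8*g^2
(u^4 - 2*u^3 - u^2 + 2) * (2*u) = 2*u^5 - 4*u^4 - 2*u^3 + 4*u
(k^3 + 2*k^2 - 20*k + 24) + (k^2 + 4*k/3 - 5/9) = k^3 + 3*k^2 - 56*k/3 + 211/9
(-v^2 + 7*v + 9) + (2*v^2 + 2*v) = v^2 + 9*v + 9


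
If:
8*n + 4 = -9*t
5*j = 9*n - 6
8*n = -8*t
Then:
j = 6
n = 4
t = -4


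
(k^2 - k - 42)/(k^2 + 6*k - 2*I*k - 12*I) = (k - 7)/(k - 2*I)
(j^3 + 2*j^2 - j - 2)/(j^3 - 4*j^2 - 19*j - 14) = (j - 1)/(j - 7)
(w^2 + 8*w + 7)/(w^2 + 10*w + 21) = (w + 1)/(w + 3)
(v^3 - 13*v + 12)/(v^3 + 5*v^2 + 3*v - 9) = (v^2 + v - 12)/(v^2 + 6*v + 9)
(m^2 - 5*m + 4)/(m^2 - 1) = (m - 4)/(m + 1)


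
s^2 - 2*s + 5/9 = (s - 5/3)*(s - 1/3)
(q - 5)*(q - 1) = q^2 - 6*q + 5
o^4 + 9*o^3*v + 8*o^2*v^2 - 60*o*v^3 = o*(o - 2*v)*(o + 5*v)*(o + 6*v)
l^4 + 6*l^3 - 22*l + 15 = (l - 1)^2*(l + 3)*(l + 5)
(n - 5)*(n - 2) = n^2 - 7*n + 10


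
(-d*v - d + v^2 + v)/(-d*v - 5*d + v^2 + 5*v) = (v + 1)/(v + 5)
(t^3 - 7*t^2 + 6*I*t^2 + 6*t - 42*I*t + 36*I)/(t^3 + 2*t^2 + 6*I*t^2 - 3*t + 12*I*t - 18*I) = (t - 6)/(t + 3)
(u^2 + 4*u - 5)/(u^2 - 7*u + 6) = (u + 5)/(u - 6)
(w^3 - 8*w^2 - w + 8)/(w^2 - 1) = w - 8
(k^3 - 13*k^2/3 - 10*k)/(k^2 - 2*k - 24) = k*(3*k + 5)/(3*(k + 4))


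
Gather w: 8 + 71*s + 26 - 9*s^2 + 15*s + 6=-9*s^2 + 86*s + 40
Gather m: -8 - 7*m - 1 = -7*m - 9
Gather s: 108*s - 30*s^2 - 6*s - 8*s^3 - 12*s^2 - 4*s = -8*s^3 - 42*s^2 + 98*s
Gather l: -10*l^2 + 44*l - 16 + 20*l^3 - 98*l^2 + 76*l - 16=20*l^3 - 108*l^2 + 120*l - 32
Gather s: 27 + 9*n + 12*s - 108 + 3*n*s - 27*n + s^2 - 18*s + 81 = -18*n + s^2 + s*(3*n - 6)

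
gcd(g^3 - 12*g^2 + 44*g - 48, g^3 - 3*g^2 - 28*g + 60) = g^2 - 8*g + 12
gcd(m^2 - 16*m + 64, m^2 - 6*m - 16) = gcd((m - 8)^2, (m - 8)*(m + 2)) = m - 8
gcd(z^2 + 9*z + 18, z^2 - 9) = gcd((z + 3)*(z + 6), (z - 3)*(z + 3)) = z + 3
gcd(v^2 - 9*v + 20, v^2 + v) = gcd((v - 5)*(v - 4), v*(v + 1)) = 1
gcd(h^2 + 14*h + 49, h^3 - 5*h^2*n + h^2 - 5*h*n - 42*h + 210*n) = h + 7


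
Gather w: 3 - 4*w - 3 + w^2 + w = w^2 - 3*w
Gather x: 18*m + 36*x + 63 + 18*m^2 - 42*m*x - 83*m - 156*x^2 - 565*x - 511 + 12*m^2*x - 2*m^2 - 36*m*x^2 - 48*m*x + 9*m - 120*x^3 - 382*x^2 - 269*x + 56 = 16*m^2 - 56*m - 120*x^3 + x^2*(-36*m - 538) + x*(12*m^2 - 90*m - 798) - 392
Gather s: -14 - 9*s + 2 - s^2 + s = -s^2 - 8*s - 12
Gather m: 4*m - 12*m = -8*m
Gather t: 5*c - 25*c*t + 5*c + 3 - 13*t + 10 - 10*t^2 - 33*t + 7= 10*c - 10*t^2 + t*(-25*c - 46) + 20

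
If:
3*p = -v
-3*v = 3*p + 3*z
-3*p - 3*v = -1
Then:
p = -1/6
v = 1/2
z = -1/3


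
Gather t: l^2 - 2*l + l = l^2 - l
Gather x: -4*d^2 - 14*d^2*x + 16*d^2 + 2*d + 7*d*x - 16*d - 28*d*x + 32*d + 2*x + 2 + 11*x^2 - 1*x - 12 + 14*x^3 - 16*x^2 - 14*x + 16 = 12*d^2 + 18*d + 14*x^3 - 5*x^2 + x*(-14*d^2 - 21*d - 13) + 6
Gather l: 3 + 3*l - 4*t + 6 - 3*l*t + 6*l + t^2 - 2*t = l*(9 - 3*t) + t^2 - 6*t + 9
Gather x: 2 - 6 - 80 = -84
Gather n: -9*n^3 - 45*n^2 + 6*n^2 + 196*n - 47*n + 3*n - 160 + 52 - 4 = -9*n^3 - 39*n^2 + 152*n - 112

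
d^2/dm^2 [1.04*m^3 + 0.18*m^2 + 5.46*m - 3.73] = 6.24*m + 0.36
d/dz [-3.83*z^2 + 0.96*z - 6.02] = 0.96 - 7.66*z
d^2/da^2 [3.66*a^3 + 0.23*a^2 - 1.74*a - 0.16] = 21.96*a + 0.46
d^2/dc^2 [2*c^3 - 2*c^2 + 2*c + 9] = 12*c - 4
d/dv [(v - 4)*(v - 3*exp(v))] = v - (v - 4)*(3*exp(v) - 1) - 3*exp(v)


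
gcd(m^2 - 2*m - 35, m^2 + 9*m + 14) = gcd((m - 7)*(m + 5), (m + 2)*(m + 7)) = 1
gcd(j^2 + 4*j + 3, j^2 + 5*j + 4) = j + 1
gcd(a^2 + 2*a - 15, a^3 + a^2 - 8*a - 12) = a - 3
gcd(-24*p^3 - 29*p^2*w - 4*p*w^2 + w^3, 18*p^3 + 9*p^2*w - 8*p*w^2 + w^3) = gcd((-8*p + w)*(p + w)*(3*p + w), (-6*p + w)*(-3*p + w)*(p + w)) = p + w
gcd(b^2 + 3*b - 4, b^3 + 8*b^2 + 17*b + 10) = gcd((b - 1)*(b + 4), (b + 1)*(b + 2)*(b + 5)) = 1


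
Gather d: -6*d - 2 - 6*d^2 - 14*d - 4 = -6*d^2 - 20*d - 6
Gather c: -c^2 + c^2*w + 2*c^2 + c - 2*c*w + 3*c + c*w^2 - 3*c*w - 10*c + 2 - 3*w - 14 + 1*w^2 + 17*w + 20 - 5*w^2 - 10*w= c^2*(w + 1) + c*(w^2 - 5*w - 6) - 4*w^2 + 4*w + 8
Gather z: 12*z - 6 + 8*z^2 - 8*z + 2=8*z^2 + 4*z - 4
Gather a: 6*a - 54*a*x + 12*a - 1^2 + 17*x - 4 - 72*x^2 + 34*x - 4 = a*(18 - 54*x) - 72*x^2 + 51*x - 9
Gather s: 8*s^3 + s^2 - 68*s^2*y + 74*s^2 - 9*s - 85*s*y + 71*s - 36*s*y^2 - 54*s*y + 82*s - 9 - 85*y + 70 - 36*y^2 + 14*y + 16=8*s^3 + s^2*(75 - 68*y) + s*(-36*y^2 - 139*y + 144) - 36*y^2 - 71*y + 77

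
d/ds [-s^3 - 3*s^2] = 3*s*(-s - 2)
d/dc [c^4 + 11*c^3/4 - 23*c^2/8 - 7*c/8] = 4*c^3 + 33*c^2/4 - 23*c/4 - 7/8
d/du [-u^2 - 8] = -2*u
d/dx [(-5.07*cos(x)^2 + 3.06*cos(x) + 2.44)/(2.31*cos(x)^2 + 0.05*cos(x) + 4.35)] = (7.3221*cos(x)^2 + 55.3818*cos(x) - 13.189)*sin(x)/(5.3361*cos(x)^4 + 0.231*cos(x)^3 + 20.0995*cos(x)^2 + 0.435*cos(x) + 18.9225)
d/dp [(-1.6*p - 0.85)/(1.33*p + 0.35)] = (0.758765*p + 0.199675)/(1.33*p + 0.35)^3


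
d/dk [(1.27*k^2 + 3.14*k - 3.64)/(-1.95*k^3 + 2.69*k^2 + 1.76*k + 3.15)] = (2.4765*k^4 + 12.246*k^3 - 27.5054*k^2 + 27.5842*k + 16.2974)/(3.8025*k^6 - 10.491*k^5 + 0.3721*k^4 - 2.8162*k^3 + 20.0446*k^2 + 11.088*k + 9.9225)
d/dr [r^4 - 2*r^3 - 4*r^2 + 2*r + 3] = 4*r^3 - 6*r^2 - 8*r + 2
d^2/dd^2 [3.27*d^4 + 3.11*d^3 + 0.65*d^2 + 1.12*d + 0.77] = 39.24*d^2 + 18.66*d + 1.3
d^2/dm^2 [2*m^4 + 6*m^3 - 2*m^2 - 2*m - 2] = 24*m^2 + 36*m - 4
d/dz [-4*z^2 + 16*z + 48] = 16 - 8*z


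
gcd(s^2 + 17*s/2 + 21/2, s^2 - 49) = s + 7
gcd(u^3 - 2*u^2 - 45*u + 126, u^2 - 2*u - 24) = u - 6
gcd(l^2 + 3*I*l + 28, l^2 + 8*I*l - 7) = l + 7*I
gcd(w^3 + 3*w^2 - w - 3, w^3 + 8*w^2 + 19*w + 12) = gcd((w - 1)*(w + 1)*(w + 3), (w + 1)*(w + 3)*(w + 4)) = w^2 + 4*w + 3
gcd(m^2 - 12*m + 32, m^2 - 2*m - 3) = 1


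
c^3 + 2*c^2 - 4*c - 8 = (c - 2)*(c + 2)^2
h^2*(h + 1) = h^3 + h^2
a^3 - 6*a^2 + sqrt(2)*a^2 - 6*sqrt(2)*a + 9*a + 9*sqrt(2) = (a - 3)^2*(a + sqrt(2))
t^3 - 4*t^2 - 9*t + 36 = (t - 4)*(t - 3)*(t + 3)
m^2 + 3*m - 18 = (m - 3)*(m + 6)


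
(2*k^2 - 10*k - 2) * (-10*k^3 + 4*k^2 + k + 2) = -20*k^5 + 108*k^4 - 18*k^3 - 14*k^2 - 22*k - 4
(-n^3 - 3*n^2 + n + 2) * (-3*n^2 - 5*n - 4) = 3*n^5 + 14*n^4 + 16*n^3 + n^2 - 14*n - 8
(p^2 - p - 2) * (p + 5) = p^3 + 4*p^2 - 7*p - 10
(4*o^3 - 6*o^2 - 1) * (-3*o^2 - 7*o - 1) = -12*o^5 - 10*o^4 + 38*o^3 + 9*o^2 + 7*o + 1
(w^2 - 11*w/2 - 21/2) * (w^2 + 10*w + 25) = w^4 + 9*w^3/2 - 81*w^2/2 - 485*w/2 - 525/2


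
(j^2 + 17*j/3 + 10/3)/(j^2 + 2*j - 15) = (j + 2/3)/(j - 3)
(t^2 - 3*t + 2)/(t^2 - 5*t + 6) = (t - 1)/(t - 3)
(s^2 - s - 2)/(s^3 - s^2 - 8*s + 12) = (s + 1)/(s^2 + s - 6)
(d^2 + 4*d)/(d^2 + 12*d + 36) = d*(d + 4)/(d^2 + 12*d + 36)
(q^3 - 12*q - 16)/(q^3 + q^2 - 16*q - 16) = (q^2 + 4*q + 4)/(q^2 + 5*q + 4)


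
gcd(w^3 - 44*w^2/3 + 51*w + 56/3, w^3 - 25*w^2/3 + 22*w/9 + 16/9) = w^2 - 23*w/3 - 8/3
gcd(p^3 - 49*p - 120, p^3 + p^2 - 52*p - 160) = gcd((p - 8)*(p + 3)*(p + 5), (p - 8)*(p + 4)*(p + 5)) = p^2 - 3*p - 40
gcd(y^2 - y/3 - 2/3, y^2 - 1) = y - 1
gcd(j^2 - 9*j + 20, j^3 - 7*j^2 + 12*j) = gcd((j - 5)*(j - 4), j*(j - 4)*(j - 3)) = j - 4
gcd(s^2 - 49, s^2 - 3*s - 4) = 1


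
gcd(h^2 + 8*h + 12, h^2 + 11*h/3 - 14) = h + 6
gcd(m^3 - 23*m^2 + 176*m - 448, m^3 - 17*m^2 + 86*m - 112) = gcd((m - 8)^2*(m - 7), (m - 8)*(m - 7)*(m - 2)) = m^2 - 15*m + 56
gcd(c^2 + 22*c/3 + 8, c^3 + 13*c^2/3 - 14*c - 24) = c^2 + 22*c/3 + 8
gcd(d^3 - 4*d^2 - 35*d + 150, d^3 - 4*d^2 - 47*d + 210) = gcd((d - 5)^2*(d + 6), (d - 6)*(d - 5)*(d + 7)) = d - 5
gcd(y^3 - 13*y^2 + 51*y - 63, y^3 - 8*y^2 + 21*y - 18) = y^2 - 6*y + 9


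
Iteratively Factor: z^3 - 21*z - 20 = (z + 1)*(z^2 - z - 20) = (z - 5)*(z + 1)*(z + 4)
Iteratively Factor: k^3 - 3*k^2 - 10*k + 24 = (k - 2)*(k^2 - k - 12) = (k - 2)*(k + 3)*(k - 4)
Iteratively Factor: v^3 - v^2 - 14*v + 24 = (v + 4)*(v^2 - 5*v + 6) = (v - 3)*(v + 4)*(v - 2)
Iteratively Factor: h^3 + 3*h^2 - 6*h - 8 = (h + 1)*(h^2 + 2*h - 8) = (h - 2)*(h + 1)*(h + 4)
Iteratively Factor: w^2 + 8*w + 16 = (w + 4)*(w + 4)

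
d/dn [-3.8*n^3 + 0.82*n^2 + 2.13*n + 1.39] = -11.4*n^2 + 1.64*n + 2.13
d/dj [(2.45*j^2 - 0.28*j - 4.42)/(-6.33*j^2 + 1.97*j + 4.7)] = (3.0541*j^2 - 32.9272*j + 7.3914)/(40.0689*j^4 - 24.9402*j^3 - 55.6211*j^2 + 18.518*j + 22.09)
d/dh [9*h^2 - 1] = 18*h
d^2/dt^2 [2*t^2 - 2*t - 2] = 4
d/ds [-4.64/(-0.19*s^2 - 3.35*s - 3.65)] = (-1.7632*s - 15.544)/(0.19*s^2 + 3.35*s + 3.65)^2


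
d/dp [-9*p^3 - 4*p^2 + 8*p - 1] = -27*p^2 - 8*p + 8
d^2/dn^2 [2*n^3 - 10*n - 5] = 12*n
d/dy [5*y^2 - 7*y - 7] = 10*y - 7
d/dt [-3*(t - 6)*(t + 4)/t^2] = 6*(-t - 24)/t^3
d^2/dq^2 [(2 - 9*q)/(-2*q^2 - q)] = 4*(18*q^3 - 12*q^2 - 6*q - 1)/(q^3*(8*q^3 + 12*q^2 + 6*q + 1))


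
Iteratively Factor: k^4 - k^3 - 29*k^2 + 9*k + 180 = (k + 3)*(k^3 - 4*k^2 - 17*k + 60) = (k + 3)*(k + 4)*(k^2 - 8*k + 15) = (k - 3)*(k + 3)*(k + 4)*(k - 5)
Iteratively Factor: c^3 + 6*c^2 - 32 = (c + 4)*(c^2 + 2*c - 8) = (c + 4)^2*(c - 2)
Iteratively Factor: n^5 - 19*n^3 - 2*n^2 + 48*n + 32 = (n - 2)*(n^4 + 2*n^3 - 15*n^2 - 32*n - 16) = (n - 4)*(n - 2)*(n^3 + 6*n^2 + 9*n + 4) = (n - 4)*(n - 2)*(n + 1)*(n^2 + 5*n + 4) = (n - 4)*(n - 2)*(n + 1)^2*(n + 4)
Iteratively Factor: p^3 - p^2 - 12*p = (p - 4)*(p^2 + 3*p) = (p - 4)*(p + 3)*(p)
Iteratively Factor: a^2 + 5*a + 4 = (a + 1)*(a + 4)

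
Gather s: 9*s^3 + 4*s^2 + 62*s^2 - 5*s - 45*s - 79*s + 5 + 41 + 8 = 9*s^3 + 66*s^2 - 129*s + 54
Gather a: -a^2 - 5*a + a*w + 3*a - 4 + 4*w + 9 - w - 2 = -a^2 + a*(w - 2) + 3*w + 3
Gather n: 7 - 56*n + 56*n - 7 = 0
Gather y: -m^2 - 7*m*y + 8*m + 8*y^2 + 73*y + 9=-m^2 + 8*m + 8*y^2 + y*(73 - 7*m) + 9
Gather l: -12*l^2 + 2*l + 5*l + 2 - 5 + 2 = -12*l^2 + 7*l - 1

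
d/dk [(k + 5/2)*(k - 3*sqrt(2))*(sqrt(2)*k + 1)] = 3*sqrt(2)*k^2 - 10*k + 5*sqrt(2)*k - 25/2 - 3*sqrt(2)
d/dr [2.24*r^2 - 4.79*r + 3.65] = 4.48*r - 4.79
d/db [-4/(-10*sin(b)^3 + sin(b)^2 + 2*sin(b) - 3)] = 8*(-15*sin(b)^2 + sin(b) + 1)*cos(b)/(10*sin(b)^3 - sin(b)^2 - 2*sin(b) + 3)^2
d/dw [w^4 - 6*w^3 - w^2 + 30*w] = 4*w^3 - 18*w^2 - 2*w + 30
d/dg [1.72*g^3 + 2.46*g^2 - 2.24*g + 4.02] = 5.16*g^2 + 4.92*g - 2.24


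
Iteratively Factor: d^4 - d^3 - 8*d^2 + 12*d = (d)*(d^3 - d^2 - 8*d + 12) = d*(d - 2)*(d^2 + d - 6) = d*(d - 2)^2*(d + 3)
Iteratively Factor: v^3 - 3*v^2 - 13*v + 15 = (v - 5)*(v^2 + 2*v - 3) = (v - 5)*(v + 3)*(v - 1)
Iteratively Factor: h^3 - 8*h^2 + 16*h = (h - 4)*(h^2 - 4*h) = (h - 4)^2*(h)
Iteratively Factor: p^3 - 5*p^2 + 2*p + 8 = (p - 4)*(p^2 - p - 2) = (p - 4)*(p + 1)*(p - 2)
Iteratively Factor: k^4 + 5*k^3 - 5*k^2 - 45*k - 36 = (k + 1)*(k^3 + 4*k^2 - 9*k - 36) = (k + 1)*(k + 4)*(k^2 - 9) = (k + 1)*(k + 3)*(k + 4)*(k - 3)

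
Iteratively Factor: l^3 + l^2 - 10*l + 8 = (l - 2)*(l^2 + 3*l - 4) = (l - 2)*(l - 1)*(l + 4)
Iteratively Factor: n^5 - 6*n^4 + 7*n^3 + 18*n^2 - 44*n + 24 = (n - 2)*(n^4 - 4*n^3 - n^2 + 16*n - 12) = (n - 2)*(n - 1)*(n^3 - 3*n^2 - 4*n + 12) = (n - 2)^2*(n - 1)*(n^2 - n - 6) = (n - 2)^2*(n - 1)*(n + 2)*(n - 3)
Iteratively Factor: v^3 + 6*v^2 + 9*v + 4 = (v + 1)*(v^2 + 5*v + 4) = (v + 1)*(v + 4)*(v + 1)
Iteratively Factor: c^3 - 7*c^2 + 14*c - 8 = (c - 4)*(c^2 - 3*c + 2) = (c - 4)*(c - 1)*(c - 2)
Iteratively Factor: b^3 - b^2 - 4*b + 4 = (b + 2)*(b^2 - 3*b + 2) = (b - 1)*(b + 2)*(b - 2)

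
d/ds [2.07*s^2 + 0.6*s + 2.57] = 4.14*s + 0.6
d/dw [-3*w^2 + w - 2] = 1 - 6*w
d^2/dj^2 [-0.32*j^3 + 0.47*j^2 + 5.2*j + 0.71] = 0.94 - 1.92*j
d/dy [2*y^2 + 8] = 4*y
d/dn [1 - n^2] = -2*n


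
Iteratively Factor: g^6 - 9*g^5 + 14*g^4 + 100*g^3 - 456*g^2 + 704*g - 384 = (g - 3)*(g^5 - 6*g^4 - 4*g^3 + 88*g^2 - 192*g + 128) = (g - 3)*(g - 2)*(g^4 - 4*g^3 - 12*g^2 + 64*g - 64) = (g - 3)*(g - 2)*(g + 4)*(g^3 - 8*g^2 + 20*g - 16) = (g - 3)*(g - 2)^2*(g + 4)*(g^2 - 6*g + 8) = (g - 4)*(g - 3)*(g - 2)^2*(g + 4)*(g - 2)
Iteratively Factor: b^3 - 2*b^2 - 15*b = (b)*(b^2 - 2*b - 15) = b*(b + 3)*(b - 5)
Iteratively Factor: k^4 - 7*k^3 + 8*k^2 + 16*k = (k - 4)*(k^3 - 3*k^2 - 4*k) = (k - 4)^2*(k^2 + k) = k*(k - 4)^2*(k + 1)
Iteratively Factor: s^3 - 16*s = (s - 4)*(s^2 + 4*s) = (s - 4)*(s + 4)*(s)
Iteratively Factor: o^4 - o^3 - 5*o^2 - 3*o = (o)*(o^3 - o^2 - 5*o - 3) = o*(o + 1)*(o^2 - 2*o - 3) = o*(o + 1)^2*(o - 3)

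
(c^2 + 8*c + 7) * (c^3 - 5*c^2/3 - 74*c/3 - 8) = c^5 + 19*c^4/3 - 31*c^3 - 217*c^2 - 710*c/3 - 56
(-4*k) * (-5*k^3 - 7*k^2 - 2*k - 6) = 20*k^4 + 28*k^3 + 8*k^2 + 24*k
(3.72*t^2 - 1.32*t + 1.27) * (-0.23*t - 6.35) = -0.8556*t^3 - 23.3184*t^2 + 8.0899*t - 8.0645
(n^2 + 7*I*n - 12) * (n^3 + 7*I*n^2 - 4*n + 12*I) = n^5 + 14*I*n^4 - 65*n^3 - 100*I*n^2 - 36*n - 144*I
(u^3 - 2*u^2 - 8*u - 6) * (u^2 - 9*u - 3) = u^5 - 11*u^4 + 7*u^3 + 72*u^2 + 78*u + 18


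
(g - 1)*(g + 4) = g^2 + 3*g - 4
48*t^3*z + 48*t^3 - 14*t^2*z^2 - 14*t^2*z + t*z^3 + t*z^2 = (-8*t + z)*(-6*t + z)*(t*z + t)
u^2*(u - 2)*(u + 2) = u^4 - 4*u^2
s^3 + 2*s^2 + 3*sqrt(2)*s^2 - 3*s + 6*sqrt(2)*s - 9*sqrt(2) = (s - 1)*(s + 3)*(s + 3*sqrt(2))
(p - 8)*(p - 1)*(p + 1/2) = p^3 - 17*p^2/2 + 7*p/2 + 4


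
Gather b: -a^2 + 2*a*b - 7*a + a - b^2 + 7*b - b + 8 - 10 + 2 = -a^2 - 6*a - b^2 + b*(2*a + 6)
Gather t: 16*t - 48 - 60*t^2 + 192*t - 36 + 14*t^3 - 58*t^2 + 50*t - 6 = 14*t^3 - 118*t^2 + 258*t - 90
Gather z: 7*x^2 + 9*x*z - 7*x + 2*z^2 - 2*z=7*x^2 - 7*x + 2*z^2 + z*(9*x - 2)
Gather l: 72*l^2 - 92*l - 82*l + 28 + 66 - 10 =72*l^2 - 174*l + 84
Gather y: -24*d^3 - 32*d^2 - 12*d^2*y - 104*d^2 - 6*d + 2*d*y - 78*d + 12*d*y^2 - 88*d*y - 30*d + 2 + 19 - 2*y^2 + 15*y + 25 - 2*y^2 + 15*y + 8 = -24*d^3 - 136*d^2 - 114*d + y^2*(12*d - 4) + y*(-12*d^2 - 86*d + 30) + 54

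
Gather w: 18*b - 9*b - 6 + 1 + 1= 9*b - 4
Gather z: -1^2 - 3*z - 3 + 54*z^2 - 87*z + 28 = 54*z^2 - 90*z + 24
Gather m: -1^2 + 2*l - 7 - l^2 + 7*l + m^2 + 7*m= -l^2 + 9*l + m^2 + 7*m - 8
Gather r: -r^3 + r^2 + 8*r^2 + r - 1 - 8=-r^3 + 9*r^2 + r - 9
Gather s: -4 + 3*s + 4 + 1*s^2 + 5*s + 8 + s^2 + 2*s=2*s^2 + 10*s + 8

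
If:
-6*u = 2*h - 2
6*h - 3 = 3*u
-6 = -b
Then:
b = 6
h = 4/7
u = 1/7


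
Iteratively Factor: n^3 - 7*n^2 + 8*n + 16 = (n + 1)*(n^2 - 8*n + 16) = (n - 4)*(n + 1)*(n - 4)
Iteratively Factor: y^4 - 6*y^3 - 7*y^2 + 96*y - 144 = (y - 3)*(y^3 - 3*y^2 - 16*y + 48) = (y - 3)*(y + 4)*(y^2 - 7*y + 12) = (y - 3)^2*(y + 4)*(y - 4)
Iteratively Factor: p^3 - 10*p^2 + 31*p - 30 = (p - 2)*(p^2 - 8*p + 15) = (p - 3)*(p - 2)*(p - 5)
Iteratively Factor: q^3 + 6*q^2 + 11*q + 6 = (q + 1)*(q^2 + 5*q + 6) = (q + 1)*(q + 3)*(q + 2)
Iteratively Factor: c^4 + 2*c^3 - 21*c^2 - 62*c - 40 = (c + 2)*(c^3 - 21*c - 20) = (c - 5)*(c + 2)*(c^2 + 5*c + 4) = (c - 5)*(c + 1)*(c + 2)*(c + 4)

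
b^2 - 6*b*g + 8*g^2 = (b - 4*g)*(b - 2*g)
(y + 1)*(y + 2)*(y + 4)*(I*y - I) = I*y^4 + 6*I*y^3 + 7*I*y^2 - 6*I*y - 8*I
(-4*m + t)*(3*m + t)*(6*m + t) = -72*m^3 - 18*m^2*t + 5*m*t^2 + t^3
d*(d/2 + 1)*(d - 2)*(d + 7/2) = d^4/2 + 7*d^3/4 - 2*d^2 - 7*d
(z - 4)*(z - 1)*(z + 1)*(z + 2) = z^4 - 2*z^3 - 9*z^2 + 2*z + 8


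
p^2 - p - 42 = (p - 7)*(p + 6)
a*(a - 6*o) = a^2 - 6*a*o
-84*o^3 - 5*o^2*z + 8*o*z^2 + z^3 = (-3*o + z)*(4*o + z)*(7*o + z)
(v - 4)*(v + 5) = v^2 + v - 20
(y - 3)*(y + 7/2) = y^2 + y/2 - 21/2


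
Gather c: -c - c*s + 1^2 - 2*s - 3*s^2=c*(-s - 1) - 3*s^2 - 2*s + 1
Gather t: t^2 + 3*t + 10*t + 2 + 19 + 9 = t^2 + 13*t + 30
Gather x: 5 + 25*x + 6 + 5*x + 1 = 30*x + 12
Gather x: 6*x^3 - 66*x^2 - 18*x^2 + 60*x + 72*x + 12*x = 6*x^3 - 84*x^2 + 144*x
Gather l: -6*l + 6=6 - 6*l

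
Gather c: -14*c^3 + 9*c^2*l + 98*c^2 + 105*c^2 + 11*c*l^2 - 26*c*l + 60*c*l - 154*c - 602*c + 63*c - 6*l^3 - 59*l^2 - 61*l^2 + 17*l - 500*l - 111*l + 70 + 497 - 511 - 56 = -14*c^3 + c^2*(9*l + 203) + c*(11*l^2 + 34*l - 693) - 6*l^3 - 120*l^2 - 594*l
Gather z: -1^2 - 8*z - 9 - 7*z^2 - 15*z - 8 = -7*z^2 - 23*z - 18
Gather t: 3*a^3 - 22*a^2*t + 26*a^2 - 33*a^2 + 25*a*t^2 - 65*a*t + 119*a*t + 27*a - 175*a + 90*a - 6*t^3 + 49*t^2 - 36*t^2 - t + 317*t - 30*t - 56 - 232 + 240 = 3*a^3 - 7*a^2 - 58*a - 6*t^3 + t^2*(25*a + 13) + t*(-22*a^2 + 54*a + 286) - 48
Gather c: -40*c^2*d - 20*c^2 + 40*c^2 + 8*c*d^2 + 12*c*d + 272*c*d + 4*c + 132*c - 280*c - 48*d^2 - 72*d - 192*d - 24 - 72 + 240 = c^2*(20 - 40*d) + c*(8*d^2 + 284*d - 144) - 48*d^2 - 264*d + 144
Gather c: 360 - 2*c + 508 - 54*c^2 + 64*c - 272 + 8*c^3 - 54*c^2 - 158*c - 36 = 8*c^3 - 108*c^2 - 96*c + 560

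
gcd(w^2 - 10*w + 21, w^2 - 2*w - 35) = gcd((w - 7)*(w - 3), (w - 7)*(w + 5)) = w - 7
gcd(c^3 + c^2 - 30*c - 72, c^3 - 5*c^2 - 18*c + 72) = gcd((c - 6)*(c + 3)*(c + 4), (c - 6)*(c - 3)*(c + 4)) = c^2 - 2*c - 24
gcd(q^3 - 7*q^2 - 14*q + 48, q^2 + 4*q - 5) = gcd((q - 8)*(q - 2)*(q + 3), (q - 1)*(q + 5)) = 1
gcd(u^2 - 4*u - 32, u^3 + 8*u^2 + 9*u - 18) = 1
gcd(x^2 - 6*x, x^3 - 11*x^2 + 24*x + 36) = x - 6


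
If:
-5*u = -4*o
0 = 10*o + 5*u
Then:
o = 0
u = 0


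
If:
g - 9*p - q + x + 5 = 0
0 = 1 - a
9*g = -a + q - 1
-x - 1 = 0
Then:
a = 1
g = q/9 - 2/9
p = 34/81 - 8*q/81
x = -1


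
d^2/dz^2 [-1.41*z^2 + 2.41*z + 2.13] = -2.82000000000000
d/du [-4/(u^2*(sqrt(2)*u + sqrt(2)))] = sqrt(2)*(6*u + 4)/(u^3*(u + 1)^2)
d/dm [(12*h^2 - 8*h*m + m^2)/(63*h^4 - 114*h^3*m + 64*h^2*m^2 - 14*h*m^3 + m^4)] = 2*(144*h^4 - 187*h^3*m + 88*h^2*m^2 - 16*h*m^3 + m^4)/(1323*h^7 - 4347*h^6*m + 5571*h^5*m^2 - 3595*h^4*m^3 + 1273*h^3*m^4 - 249*h^2*m^5 + 25*h*m^6 - m^7)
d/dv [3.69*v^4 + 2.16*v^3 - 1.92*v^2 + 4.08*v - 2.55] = 14.76*v^3 + 6.48*v^2 - 3.84*v + 4.08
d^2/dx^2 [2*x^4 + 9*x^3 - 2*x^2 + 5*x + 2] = 24*x^2 + 54*x - 4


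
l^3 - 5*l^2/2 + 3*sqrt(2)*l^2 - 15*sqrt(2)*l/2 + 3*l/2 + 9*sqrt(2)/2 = (l - 3/2)*(l - 1)*(l + 3*sqrt(2))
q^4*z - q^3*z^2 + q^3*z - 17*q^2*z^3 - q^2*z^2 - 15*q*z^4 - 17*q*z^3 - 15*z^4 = (q - 5*z)*(q + z)*(q + 3*z)*(q*z + z)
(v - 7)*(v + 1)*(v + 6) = v^3 - 43*v - 42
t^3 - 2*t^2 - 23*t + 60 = (t - 4)*(t - 3)*(t + 5)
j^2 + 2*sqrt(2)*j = j*(j + 2*sqrt(2))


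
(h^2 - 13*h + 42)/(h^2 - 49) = (h - 6)/(h + 7)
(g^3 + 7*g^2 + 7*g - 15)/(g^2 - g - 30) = (g^2 + 2*g - 3)/(g - 6)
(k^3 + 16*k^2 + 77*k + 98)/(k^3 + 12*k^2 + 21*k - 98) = (k + 2)/(k - 2)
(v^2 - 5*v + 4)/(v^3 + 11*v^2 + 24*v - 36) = (v - 4)/(v^2 + 12*v + 36)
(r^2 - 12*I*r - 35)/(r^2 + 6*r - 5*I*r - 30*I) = (r - 7*I)/(r + 6)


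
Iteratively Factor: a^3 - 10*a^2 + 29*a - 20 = (a - 1)*(a^2 - 9*a + 20) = (a - 5)*(a - 1)*(a - 4)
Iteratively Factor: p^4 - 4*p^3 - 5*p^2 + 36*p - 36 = (p - 2)*(p^3 - 2*p^2 - 9*p + 18) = (p - 2)^2*(p^2 - 9) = (p - 3)*(p - 2)^2*(p + 3)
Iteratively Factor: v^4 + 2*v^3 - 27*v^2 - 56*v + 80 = (v + 4)*(v^3 - 2*v^2 - 19*v + 20) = (v + 4)^2*(v^2 - 6*v + 5) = (v - 1)*(v + 4)^2*(v - 5)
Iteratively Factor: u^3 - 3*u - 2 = (u - 2)*(u^2 + 2*u + 1) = (u - 2)*(u + 1)*(u + 1)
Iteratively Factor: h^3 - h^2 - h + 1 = (h + 1)*(h^2 - 2*h + 1) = (h - 1)*(h + 1)*(h - 1)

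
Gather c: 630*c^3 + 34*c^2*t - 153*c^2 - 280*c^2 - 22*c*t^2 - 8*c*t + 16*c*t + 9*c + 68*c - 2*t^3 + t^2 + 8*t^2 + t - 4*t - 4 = 630*c^3 + c^2*(34*t - 433) + c*(-22*t^2 + 8*t + 77) - 2*t^3 + 9*t^2 - 3*t - 4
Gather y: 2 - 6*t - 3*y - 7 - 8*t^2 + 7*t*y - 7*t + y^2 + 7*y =-8*t^2 - 13*t + y^2 + y*(7*t + 4) - 5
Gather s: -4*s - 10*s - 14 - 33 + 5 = -14*s - 42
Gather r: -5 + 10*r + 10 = 10*r + 5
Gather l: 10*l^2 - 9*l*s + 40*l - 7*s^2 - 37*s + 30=10*l^2 + l*(40 - 9*s) - 7*s^2 - 37*s + 30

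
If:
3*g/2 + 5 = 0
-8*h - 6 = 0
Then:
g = -10/3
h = -3/4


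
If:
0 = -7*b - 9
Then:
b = -9/7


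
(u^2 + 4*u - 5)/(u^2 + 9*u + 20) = (u - 1)/(u + 4)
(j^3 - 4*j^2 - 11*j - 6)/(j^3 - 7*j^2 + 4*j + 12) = (j + 1)/(j - 2)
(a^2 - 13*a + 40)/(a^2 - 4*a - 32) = (a - 5)/(a + 4)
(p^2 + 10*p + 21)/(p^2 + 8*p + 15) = (p + 7)/(p + 5)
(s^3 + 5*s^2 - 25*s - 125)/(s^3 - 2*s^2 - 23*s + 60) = (s^2 - 25)/(s^2 - 7*s + 12)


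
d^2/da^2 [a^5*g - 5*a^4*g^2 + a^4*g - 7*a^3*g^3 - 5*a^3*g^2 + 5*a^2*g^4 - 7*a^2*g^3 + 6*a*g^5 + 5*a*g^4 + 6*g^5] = 2*g*(10*a^3 - 30*a^2*g + 6*a^2 - 21*a*g^2 - 15*a*g + 5*g^3 - 7*g^2)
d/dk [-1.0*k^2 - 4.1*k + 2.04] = -2.0*k - 4.1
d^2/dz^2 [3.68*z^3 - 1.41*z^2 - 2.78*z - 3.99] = 22.08*z - 2.82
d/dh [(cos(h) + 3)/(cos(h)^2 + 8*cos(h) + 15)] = sin(h)/(cos(h) + 5)^2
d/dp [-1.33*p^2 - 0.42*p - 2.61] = -2.66*p - 0.42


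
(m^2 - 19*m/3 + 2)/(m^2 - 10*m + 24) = (m - 1/3)/(m - 4)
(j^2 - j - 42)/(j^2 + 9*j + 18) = (j - 7)/(j + 3)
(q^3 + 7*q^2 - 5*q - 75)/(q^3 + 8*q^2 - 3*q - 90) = (q + 5)/(q + 6)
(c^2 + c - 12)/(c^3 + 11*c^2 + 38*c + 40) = (c - 3)/(c^2 + 7*c + 10)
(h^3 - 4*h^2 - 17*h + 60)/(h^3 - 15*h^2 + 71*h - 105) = (h + 4)/(h - 7)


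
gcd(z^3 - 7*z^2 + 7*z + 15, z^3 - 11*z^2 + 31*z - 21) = z - 3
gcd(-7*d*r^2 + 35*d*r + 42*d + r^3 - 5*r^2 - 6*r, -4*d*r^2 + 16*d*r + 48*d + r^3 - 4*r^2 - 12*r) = r - 6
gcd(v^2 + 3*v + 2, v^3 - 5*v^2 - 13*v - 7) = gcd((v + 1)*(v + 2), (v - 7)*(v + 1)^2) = v + 1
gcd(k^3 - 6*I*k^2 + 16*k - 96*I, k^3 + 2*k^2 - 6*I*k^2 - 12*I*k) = k - 6*I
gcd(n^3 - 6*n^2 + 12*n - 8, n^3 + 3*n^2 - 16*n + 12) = n - 2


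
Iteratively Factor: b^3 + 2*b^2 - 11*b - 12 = (b + 1)*(b^2 + b - 12) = (b - 3)*(b + 1)*(b + 4)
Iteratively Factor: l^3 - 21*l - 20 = (l + 4)*(l^2 - 4*l - 5) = (l + 1)*(l + 4)*(l - 5)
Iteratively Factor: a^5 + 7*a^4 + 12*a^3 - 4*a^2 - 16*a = (a + 4)*(a^4 + 3*a^3 - 4*a) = (a + 2)*(a + 4)*(a^3 + a^2 - 2*a) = a*(a + 2)*(a + 4)*(a^2 + a - 2) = a*(a + 2)^2*(a + 4)*(a - 1)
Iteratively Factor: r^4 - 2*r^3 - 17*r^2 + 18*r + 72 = (r - 3)*(r^3 + r^2 - 14*r - 24) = (r - 3)*(r + 3)*(r^2 - 2*r - 8) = (r - 3)*(r + 2)*(r + 3)*(r - 4)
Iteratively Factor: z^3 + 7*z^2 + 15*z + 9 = (z + 3)*(z^2 + 4*z + 3) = (z + 3)^2*(z + 1)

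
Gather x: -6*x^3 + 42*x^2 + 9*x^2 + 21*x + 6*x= -6*x^3 + 51*x^2 + 27*x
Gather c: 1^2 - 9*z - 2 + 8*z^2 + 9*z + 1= 8*z^2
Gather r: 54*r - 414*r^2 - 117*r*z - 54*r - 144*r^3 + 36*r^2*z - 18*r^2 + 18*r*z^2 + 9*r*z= -144*r^3 + r^2*(36*z - 432) + r*(18*z^2 - 108*z)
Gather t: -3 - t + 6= 3 - t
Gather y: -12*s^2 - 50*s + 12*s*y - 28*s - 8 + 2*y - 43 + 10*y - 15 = -12*s^2 - 78*s + y*(12*s + 12) - 66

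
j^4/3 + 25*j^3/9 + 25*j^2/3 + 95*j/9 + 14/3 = (j/3 + 1)*(j + 1)*(j + 2)*(j + 7/3)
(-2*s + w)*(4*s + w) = -8*s^2 + 2*s*w + w^2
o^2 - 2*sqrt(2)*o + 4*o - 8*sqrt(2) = (o + 4)*(o - 2*sqrt(2))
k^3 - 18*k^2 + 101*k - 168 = (k - 8)*(k - 7)*(k - 3)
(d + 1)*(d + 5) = d^2 + 6*d + 5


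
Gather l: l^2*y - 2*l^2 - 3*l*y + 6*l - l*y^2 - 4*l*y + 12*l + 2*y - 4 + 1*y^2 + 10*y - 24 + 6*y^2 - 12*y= l^2*(y - 2) + l*(-y^2 - 7*y + 18) + 7*y^2 - 28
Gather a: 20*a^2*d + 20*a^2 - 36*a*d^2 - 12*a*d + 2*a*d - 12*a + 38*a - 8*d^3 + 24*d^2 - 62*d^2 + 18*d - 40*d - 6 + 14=a^2*(20*d + 20) + a*(-36*d^2 - 10*d + 26) - 8*d^3 - 38*d^2 - 22*d + 8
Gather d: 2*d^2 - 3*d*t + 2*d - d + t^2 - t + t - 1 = 2*d^2 + d*(1 - 3*t) + t^2 - 1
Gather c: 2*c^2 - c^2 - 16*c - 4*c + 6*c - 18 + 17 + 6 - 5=c^2 - 14*c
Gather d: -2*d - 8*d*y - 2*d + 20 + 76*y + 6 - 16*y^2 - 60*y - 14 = d*(-8*y - 4) - 16*y^2 + 16*y + 12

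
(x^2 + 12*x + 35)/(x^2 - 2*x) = (x^2 + 12*x + 35)/(x*(x - 2))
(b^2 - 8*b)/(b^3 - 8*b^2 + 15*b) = (b - 8)/(b^2 - 8*b + 15)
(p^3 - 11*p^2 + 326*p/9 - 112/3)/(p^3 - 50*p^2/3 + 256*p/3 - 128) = (p - 7/3)/(p - 8)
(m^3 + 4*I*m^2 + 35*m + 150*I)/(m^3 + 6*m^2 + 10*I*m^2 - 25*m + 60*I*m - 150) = (m - 6*I)/(m + 6)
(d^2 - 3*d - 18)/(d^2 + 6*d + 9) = (d - 6)/(d + 3)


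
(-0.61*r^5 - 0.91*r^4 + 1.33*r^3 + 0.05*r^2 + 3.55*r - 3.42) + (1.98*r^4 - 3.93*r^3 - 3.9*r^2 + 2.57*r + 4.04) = -0.61*r^5 + 1.07*r^4 - 2.6*r^3 - 3.85*r^2 + 6.12*r + 0.62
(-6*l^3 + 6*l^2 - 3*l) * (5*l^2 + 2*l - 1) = -30*l^5 + 18*l^4 + 3*l^3 - 12*l^2 + 3*l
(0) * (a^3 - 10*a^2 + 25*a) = 0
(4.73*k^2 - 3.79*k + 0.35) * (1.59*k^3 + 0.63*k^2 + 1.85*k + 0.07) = 7.5207*k^5 - 3.0462*k^4 + 6.9193*k^3 - 6.4599*k^2 + 0.3822*k + 0.0245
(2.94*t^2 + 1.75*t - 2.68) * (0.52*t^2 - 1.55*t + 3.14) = 1.5288*t^4 - 3.647*t^3 + 5.1255*t^2 + 9.649*t - 8.4152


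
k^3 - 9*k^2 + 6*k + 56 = (k - 7)*(k - 4)*(k + 2)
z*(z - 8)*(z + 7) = z^3 - z^2 - 56*z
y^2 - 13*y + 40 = (y - 8)*(y - 5)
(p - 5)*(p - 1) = p^2 - 6*p + 5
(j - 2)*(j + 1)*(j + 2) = j^3 + j^2 - 4*j - 4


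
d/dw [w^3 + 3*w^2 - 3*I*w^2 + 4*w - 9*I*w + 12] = 3*w^2 + 6*w*(1 - I) + 4 - 9*I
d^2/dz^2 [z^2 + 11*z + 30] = 2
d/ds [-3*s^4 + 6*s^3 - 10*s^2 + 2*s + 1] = -12*s^3 + 18*s^2 - 20*s + 2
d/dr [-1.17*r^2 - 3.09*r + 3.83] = -2.34*r - 3.09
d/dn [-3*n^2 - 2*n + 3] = -6*n - 2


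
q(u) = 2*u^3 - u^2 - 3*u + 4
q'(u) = 6*u^2 - 2*u - 3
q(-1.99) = -9.75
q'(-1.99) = 24.74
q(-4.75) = -218.66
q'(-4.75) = 141.88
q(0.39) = 2.80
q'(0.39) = -2.87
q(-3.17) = -60.25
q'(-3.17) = 63.63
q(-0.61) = 5.00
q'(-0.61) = 0.45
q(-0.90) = 4.43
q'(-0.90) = 3.66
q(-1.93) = -8.31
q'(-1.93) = 23.21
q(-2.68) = -33.64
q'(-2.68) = 45.45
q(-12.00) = -3560.00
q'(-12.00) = 885.00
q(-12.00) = -3560.00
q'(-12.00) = 885.00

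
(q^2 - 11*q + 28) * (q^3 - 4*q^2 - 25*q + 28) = q^5 - 15*q^4 + 47*q^3 + 191*q^2 - 1008*q + 784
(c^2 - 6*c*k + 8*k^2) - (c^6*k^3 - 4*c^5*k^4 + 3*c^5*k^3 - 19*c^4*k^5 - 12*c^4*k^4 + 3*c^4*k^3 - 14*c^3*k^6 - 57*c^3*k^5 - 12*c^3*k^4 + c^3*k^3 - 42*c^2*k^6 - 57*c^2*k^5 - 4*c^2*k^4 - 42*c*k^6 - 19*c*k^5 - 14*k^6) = -c^6*k^3 + 4*c^5*k^4 - 3*c^5*k^3 + 19*c^4*k^5 + 12*c^4*k^4 - 3*c^4*k^3 + 14*c^3*k^6 + 57*c^3*k^5 + 12*c^3*k^4 - c^3*k^3 + 42*c^2*k^6 + 57*c^2*k^5 + 4*c^2*k^4 + c^2 + 42*c*k^6 + 19*c*k^5 - 6*c*k + 14*k^6 + 8*k^2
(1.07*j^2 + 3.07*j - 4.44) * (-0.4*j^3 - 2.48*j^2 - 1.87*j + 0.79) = -0.428*j^5 - 3.8816*j^4 - 7.8385*j^3 + 6.1156*j^2 + 10.7281*j - 3.5076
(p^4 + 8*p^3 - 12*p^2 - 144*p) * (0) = 0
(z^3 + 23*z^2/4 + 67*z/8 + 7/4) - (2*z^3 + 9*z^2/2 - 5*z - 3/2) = -z^3 + 5*z^2/4 + 107*z/8 + 13/4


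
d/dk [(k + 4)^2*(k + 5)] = (k + 4)*(3*k + 14)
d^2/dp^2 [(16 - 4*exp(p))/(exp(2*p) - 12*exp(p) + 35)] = 4*(-exp(4*p) + 4*exp(3*p) + 66*exp(2*p) - 404*exp(p) + 455)*exp(p)/(exp(6*p) - 36*exp(5*p) + 537*exp(4*p) - 4248*exp(3*p) + 18795*exp(2*p) - 44100*exp(p) + 42875)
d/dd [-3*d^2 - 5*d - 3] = -6*d - 5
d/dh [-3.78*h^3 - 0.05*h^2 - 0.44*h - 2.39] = -11.34*h^2 - 0.1*h - 0.44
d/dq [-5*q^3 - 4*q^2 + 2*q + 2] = -15*q^2 - 8*q + 2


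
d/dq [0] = 0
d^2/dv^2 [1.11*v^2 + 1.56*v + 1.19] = 2.22000000000000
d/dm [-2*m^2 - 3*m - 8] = -4*m - 3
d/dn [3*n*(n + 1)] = 6*n + 3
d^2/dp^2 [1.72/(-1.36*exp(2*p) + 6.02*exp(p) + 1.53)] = (1.72*(2.72*exp(p) - 6.02)*(5.44*exp(p) - 12.04)*exp(p) + (9.3568*exp(p) - 10.3544)*(-1.36*exp(2*p) + 6.02*exp(p) + 1.53))*exp(p)/(-1.36*exp(2*p) + 6.02*exp(p) + 1.53)^3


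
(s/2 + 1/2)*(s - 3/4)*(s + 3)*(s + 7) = s^4/2 + 41*s^3/8 + 91*s^2/8 - 9*s/8 - 63/8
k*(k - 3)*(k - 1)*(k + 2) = k^4 - 2*k^3 - 5*k^2 + 6*k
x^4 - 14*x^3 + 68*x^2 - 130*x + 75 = (x - 5)^2*(x - 3)*(x - 1)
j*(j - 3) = j^2 - 3*j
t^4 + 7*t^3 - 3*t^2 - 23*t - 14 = (t - 2)*(t + 1)^2*(t + 7)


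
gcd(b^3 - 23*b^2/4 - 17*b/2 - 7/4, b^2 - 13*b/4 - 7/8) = b + 1/4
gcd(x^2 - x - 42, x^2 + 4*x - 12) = x + 6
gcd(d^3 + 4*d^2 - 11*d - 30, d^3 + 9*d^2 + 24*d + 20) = d^2 + 7*d + 10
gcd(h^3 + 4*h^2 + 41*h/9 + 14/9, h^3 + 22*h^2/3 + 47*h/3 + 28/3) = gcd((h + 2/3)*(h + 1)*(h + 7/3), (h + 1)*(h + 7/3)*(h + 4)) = h^2 + 10*h/3 + 7/3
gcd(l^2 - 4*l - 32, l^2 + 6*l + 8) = l + 4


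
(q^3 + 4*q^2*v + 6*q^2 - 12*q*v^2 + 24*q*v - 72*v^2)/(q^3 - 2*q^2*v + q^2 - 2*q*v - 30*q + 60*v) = (q + 6*v)/(q - 5)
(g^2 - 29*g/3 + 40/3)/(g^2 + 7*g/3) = (3*g^2 - 29*g + 40)/(g*(3*g + 7))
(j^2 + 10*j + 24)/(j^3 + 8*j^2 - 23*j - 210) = (j + 4)/(j^2 + 2*j - 35)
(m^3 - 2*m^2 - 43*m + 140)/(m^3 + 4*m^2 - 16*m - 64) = (m^2 + 2*m - 35)/(m^2 + 8*m + 16)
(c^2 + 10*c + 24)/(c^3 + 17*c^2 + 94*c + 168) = 1/(c + 7)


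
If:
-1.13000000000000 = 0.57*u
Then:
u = -1.98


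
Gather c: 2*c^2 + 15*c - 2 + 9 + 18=2*c^2 + 15*c + 25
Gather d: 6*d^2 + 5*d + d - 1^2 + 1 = 6*d^2 + 6*d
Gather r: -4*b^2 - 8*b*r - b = -4*b^2 - 8*b*r - b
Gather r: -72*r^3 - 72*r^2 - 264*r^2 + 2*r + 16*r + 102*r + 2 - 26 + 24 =-72*r^3 - 336*r^2 + 120*r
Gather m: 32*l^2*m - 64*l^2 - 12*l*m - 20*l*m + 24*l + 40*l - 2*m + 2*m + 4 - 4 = -64*l^2 + 64*l + m*(32*l^2 - 32*l)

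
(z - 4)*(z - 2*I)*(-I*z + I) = -I*z^3 - 2*z^2 + 5*I*z^2 + 10*z - 4*I*z - 8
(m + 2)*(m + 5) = m^2 + 7*m + 10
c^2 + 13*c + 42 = (c + 6)*(c + 7)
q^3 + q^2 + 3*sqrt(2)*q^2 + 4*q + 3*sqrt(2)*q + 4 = (q + 1)*(q + sqrt(2))*(q + 2*sqrt(2))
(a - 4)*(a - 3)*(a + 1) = a^3 - 6*a^2 + 5*a + 12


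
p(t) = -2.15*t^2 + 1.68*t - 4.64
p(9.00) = -163.67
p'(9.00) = -37.02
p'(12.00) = -49.92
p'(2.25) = -8.00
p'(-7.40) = 33.50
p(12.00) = -294.08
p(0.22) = -4.37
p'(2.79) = -10.32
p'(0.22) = 0.73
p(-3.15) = -31.27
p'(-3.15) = 15.22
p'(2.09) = -7.31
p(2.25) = -11.74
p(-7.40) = -134.81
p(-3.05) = -29.76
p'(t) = 1.68 - 4.3*t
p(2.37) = -12.73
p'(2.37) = -8.51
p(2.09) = -10.52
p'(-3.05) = 14.80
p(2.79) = -16.69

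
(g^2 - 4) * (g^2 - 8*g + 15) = g^4 - 8*g^3 + 11*g^2 + 32*g - 60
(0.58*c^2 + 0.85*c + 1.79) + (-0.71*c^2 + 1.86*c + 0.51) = -0.13*c^2 + 2.71*c + 2.3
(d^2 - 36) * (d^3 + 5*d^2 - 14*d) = d^5 + 5*d^4 - 50*d^3 - 180*d^2 + 504*d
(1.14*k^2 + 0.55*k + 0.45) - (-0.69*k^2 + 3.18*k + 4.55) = 1.83*k^2 - 2.63*k - 4.1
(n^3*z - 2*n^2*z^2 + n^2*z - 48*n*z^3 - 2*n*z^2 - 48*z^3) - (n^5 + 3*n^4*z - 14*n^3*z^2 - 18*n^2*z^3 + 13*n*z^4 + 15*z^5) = -n^5 - 3*n^4*z + 14*n^3*z^2 + n^3*z + 18*n^2*z^3 - 2*n^2*z^2 + n^2*z - 13*n*z^4 - 48*n*z^3 - 2*n*z^2 - 15*z^5 - 48*z^3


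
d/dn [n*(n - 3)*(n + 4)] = 3*n^2 + 2*n - 12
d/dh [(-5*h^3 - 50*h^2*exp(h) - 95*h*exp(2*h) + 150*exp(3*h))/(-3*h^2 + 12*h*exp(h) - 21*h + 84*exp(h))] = 5*((h^2 - 4*h*exp(h) + 7*h - 28*exp(h))*(10*h^2*exp(h) + 3*h^2 + 38*h*exp(2*h) + 20*h*exp(h) - 90*exp(3*h) + 19*exp(2*h)) + (h^3 + 10*h^2*exp(h) + 19*h*exp(2*h) - 30*exp(3*h))*(4*h*exp(h) - 2*h + 32*exp(h) - 7))/(3*(h^2 - 4*h*exp(h) + 7*h - 28*exp(h))^2)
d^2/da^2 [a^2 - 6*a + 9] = 2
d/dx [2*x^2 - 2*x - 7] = 4*x - 2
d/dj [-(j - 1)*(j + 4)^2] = (-3*j - 2)*(j + 4)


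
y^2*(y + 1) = y^3 + y^2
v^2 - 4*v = v*(v - 4)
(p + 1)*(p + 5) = p^2 + 6*p + 5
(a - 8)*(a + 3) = a^2 - 5*a - 24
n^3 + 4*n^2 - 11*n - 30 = (n - 3)*(n + 2)*(n + 5)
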